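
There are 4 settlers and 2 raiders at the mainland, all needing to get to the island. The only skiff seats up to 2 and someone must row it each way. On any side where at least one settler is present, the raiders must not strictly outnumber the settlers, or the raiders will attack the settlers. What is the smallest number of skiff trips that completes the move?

9

Counting alone: each trip to the island takes at most 2 across and each return brings at least 1 back, so after t trips out (and t−1 returns) at most 2t − (t−1) of the 6 are across; that first reaches 6 at t = 5, so at least 9 crossings are needed.
The plan below uses exactly 9 crossings, so it is optimal:
1. 2 raiders → the island.  (the mainland: 4S 0R; the island: 0S 2R)
2. 1 raider ← the mainland.  (the mainland: 4S 1R; the island: 0S 1R)
3. 2 settlers → the island.  (the mainland: 2S 1R; the island: 2S 1R)
4. 1 raider ← the mainland.  (the mainland: 2S 2R; the island: 2S 0R)
5. 2 raiders → the island.  (the mainland: 2S 0R; the island: 2S 2R)
6. 1 raider ← the mainland.  (the mainland: 2S 1R; the island: 2S 1R)
7. 1 settler and 1 raider → the island.  (the mainland: 1S 0R; the island: 3S 2R)
8. 1 raider ← the mainland.  (the mainland: 1S 1R; the island: 3S 1R)
9. 1 settler and 1 raider → the island.  (the mainland: 0S 0R; the island: 4S 2R)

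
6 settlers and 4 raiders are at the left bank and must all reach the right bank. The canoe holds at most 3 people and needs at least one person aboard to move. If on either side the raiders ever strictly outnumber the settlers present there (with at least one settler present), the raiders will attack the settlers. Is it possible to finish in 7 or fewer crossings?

Counting alone: each trip to the right bank takes at most 3 across and each return brings at least 1 back, so after t trips out (and t−1 returns) at most 3t − (t−1) of the 10 are across; that first reaches 10 at t = 5, so at least 9 crossings are needed.
Since 7 < 9, 7 crossings cannot be enough. (The shortest complete plan in fact takes 9:)
1. 2 raiders → the right bank.  (the left bank: 6S 2R; the right bank: 0S 2R)
2. 1 raider ← the left bank.  (the left bank: 6S 3R; the right bank: 0S 1R)
3. 3 raiders → the right bank.  (the left bank: 6S 0R; the right bank: 0S 4R)
4. 1 raider ← the left bank.  (the left bank: 6S 1R; the right bank: 0S 3R)
5. 3 settlers → the right bank.  (the left bank: 3S 1R; the right bank: 3S 3R)
6. 1 raider ← the left bank.  (the left bank: 3S 2R; the right bank: 3S 2R)
7. 1 settler and 2 raiders → the right bank.  (the left bank: 2S 0R; the right bank: 4S 4R)
8. 1 raider ← the left bank.  (the left bank: 2S 1R; the right bank: 4S 3R)
9. 2 settlers and 1 raider → the right bank.  (the left bank: 0S 0R; the right bank: 6S 4R)

No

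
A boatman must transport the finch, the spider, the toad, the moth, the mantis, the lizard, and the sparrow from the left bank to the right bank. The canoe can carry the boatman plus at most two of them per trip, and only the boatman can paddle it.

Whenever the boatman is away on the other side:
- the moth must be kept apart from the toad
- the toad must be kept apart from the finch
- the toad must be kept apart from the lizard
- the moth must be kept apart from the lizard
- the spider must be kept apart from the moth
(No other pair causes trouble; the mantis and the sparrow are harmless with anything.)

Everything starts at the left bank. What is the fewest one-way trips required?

11

Counting alone: the boatman can take at most 2 across per trip to the right bank, so moving all 7 needs at least 4 loaded trips out, with a return between consecutive ones — at least 7 crossings.
The safety rule pushes this higher. Following every safe sequence of crossings, the most of the 7 that can be at the right bank as the canoe arrives there on crossings 7, 9 is 5, 6 respectively — never all 7.
So no plan with fewer than 11 crossings exists, and this one achieves 11:
1. Boatman goes to the right bank with the moth and the toad.  [the left bank: the finch, the lizard, the mantis, the sparrow, the spider | the right bank: the moth, the toad]
2. Boatman goes back to the left bank with the toad.  [the left bank: the finch, the lizard, the mantis, the sparrow, the spider, the toad | the right bank: the moth]
3. Boatman goes to the right bank with the finch and the toad.  [the left bank: the lizard, the mantis, the sparrow, the spider | the right bank: the finch, the moth, the toad]
4. Boatman goes back to the left bank with the toad.  [the left bank: the lizard, the mantis, the sparrow, the spider, the toad | the right bank: the finch, the moth]
5. Boatman goes to the right bank with the lizard and the spider.  [the left bank: the mantis, the sparrow, the toad | the right bank: the finch, the lizard, the moth, the spider]
6. Boatman goes back to the left bank with the moth.  [the left bank: the mantis, the moth, the sparrow, the toad | the right bank: the finch, the lizard, the spider]
7. Boatman goes to the right bank with the mantis and the toad.  [the left bank: the moth, the sparrow | the right bank: the finch, the lizard, the mantis, the spider, the toad]
8. Boatman goes back to the left bank with the toad.  [the left bank: the moth, the sparrow, the toad | the right bank: the finch, the lizard, the mantis, the spider]
9. Boatman goes to the right bank with the sparrow and the toad.  [the left bank: the moth | the right bank: the finch, the lizard, the mantis, the sparrow, the spider, the toad]
10. Boatman goes back to the left bank with the toad.  [the left bank: the moth, the toad | the right bank: the finch, the lizard, the mantis, the sparrow, the spider]
11. Boatman goes to the right bank with the moth and the toad.  [the left bank: — | the right bank: the finch, the lizard, the mantis, the moth, the sparrow, the spider, the toad]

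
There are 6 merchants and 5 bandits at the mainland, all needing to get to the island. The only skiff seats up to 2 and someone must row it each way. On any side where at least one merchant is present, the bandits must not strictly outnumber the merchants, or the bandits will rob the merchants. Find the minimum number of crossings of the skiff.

Counting alone: each trip to the island takes at most 2 across and each return brings at least 1 back, so after t trips out (and t−1 returns) at most 2t − (t−1) of the 11 are across; that first reaches 11 at t = 10, so at least 19 crossings are needed.
The plan below uses exactly 19 crossings, so it is optimal:
1. 2 bandits → the island.  (the mainland: 6M 3B; the island: 0M 2B)
2. 1 bandit ← the mainland.  (the mainland: 6M 4B; the island: 0M 1B)
3. 2 bandits → the island.  (the mainland: 6M 2B; the island: 0M 3B)
4. 1 bandit ← the mainland.  (the mainland: 6M 3B; the island: 0M 2B)
5. 2 merchants → the island.  (the mainland: 4M 3B; the island: 2M 2B)
6. 1 bandit ← the mainland.  (the mainland: 4M 4B; the island: 2M 1B)
7. 1 merchant and 1 bandit → the island.  (the mainland: 3M 3B; the island: 3M 2B)
8. 1 merchant ← the mainland.  (the mainland: 4M 3B; the island: 2M 2B)
9. 1 merchant and 1 bandit → the island.  (the mainland: 3M 2B; the island: 3M 3B)
10. 1 bandit ← the mainland.  (the mainland: 3M 3B; the island: 3M 2B)
11. 1 merchant and 1 bandit → the island.  (the mainland: 2M 2B; the island: 4M 3B)
12. 1 merchant ← the mainland.  (the mainland: 3M 2B; the island: 3M 3B)
13. 1 merchant and 1 bandit → the island.  (the mainland: 2M 1B; the island: 4M 4B)
14. 1 bandit ← the mainland.  (the mainland: 2M 2B; the island: 4M 3B)
15. 1 merchant and 1 bandit → the island.  (the mainland: 1M 1B; the island: 5M 4B)
16. 1 merchant ← the mainland.  (the mainland: 2M 1B; the island: 4M 4B)
17. 1 merchant and 1 bandit → the island.  (the mainland: 1M 0B; the island: 5M 5B)
18. 1 bandit ← the mainland.  (the mainland: 1M 1B; the island: 5M 4B)
19. 1 merchant and 1 bandit → the island.  (the mainland: 0M 0B; the island: 6M 5B)

19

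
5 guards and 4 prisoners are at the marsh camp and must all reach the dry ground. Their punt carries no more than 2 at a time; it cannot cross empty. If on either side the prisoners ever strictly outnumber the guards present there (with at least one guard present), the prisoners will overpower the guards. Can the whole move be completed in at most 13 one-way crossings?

No

Counting alone: each trip to the dry ground takes at most 2 across and each return brings at least 1 back, so after t trips out (and t−1 returns) at most 2t − (t−1) of the 9 are across; that first reaches 9 at t = 8, so at least 15 crossings are needed.
Since 13 < 15, 13 crossings cannot be enough. (The shortest complete plan in fact takes 15:)
1. 2 prisoners → the dry ground.  (the marsh camp: 5G 2P; the dry ground: 0G 2P)
2. 1 prisoner ← the marsh camp.  (the marsh camp: 5G 3P; the dry ground: 0G 1P)
3. 2 prisoners → the dry ground.  (the marsh camp: 5G 1P; the dry ground: 0G 3P)
4. 1 prisoner ← the marsh camp.  (the marsh camp: 5G 2P; the dry ground: 0G 2P)
5. 2 guards → the dry ground.  (the marsh camp: 3G 2P; the dry ground: 2G 2P)
6. 1 prisoner ← the marsh camp.  (the marsh camp: 3G 3P; the dry ground: 2G 1P)
7. 1 guard and 1 prisoner → the dry ground.  (the marsh camp: 2G 2P; the dry ground: 3G 2P)
8. 1 guard ← the marsh camp.  (the marsh camp: 3G 2P; the dry ground: 2G 2P)
9. 1 guard and 1 prisoner → the dry ground.  (the marsh camp: 2G 1P; the dry ground: 3G 3P)
10. 1 prisoner ← the marsh camp.  (the marsh camp: 2G 2P; the dry ground: 3G 2P)
11. 1 guard and 1 prisoner → the dry ground.  (the marsh camp: 1G 1P; the dry ground: 4G 3P)
12. 1 guard ← the marsh camp.  (the marsh camp: 2G 1P; the dry ground: 3G 3P)
13. 1 guard and 1 prisoner → the dry ground.  (the marsh camp: 1G 0P; the dry ground: 4G 4P)
14. 1 prisoner ← the marsh camp.  (the marsh camp: 1G 1P; the dry ground: 4G 3P)
15. 1 guard and 1 prisoner → the dry ground.  (the marsh camp: 0G 0P; the dry ground: 5G 4P)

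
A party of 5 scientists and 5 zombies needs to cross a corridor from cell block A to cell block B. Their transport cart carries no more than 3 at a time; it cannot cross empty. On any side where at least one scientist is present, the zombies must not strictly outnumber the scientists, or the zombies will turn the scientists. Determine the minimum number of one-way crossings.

Counting alone: each trip to cell block B takes at most 3 across and each return brings at least 1 back, so after t trips out (and t−1 returns) at most 3t − (t−1) of the 10 are across; that first reaches 10 at t = 5, so at least 9 crossings are needed.
The safety rule pushes this higher. Following every safe sequence of crossings, the most of the 10 that can be at cell block B as the transport cart arrives there on crossing 9 is 9 — never all 10.
So no plan with fewer than 11 crossings exists, and this one achieves 11:
1. 2 zombies → cell block B.  (cell block A: 5S 3Z; cell block B: 0S 2Z)
2. 1 zombie ← cell block A.  (cell block A: 5S 4Z; cell block B: 0S 1Z)
3. 3 zombies → cell block B.  (cell block A: 5S 1Z; cell block B: 0S 4Z)
4. 1 zombie ← cell block A.  (cell block A: 5S 2Z; cell block B: 0S 3Z)
5. 3 scientists → cell block B.  (cell block A: 2S 2Z; cell block B: 3S 3Z)
6. 1 scientist and 1 zombie ← cell block A.  (cell block A: 3S 3Z; cell block B: 2S 2Z)
7. 3 scientists → cell block B.  (cell block A: 0S 3Z; cell block B: 5S 2Z)
8. 1 zombie ← cell block A.  (cell block A: 0S 4Z; cell block B: 5S 1Z)
9. 2 zombies → cell block B.  (cell block A: 0S 2Z; cell block B: 5S 3Z)
10. 1 zombie ← cell block A.  (cell block A: 0S 3Z; cell block B: 5S 2Z)
11. 3 zombies → cell block B.  (cell block A: 0S 0Z; cell block B: 5S 5Z)

11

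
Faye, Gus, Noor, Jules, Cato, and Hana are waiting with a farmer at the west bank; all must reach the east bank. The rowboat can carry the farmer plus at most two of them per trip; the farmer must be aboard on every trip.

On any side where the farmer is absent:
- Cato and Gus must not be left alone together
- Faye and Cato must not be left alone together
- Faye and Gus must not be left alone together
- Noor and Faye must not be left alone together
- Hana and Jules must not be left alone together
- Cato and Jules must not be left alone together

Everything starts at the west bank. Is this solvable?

No

Whatever the first load, the items left behind include a forbidden pair without the farmer. No opening move is safe, so no plan exists.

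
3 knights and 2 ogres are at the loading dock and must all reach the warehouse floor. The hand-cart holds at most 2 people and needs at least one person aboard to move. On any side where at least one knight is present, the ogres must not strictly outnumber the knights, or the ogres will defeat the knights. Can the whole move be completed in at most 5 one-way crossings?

No

Counting alone: each trip to the warehouse floor takes at most 2 across and each return brings at least 1 back, so after t trips out (and t−1 returns) at most 2t − (t−1) of the 5 are across; that first reaches 5 at t = 4, so at least 7 crossings are needed.
Since 5 < 7, 5 crossings cannot be enough. (The shortest complete plan in fact takes 7:)
1. 2 ogres → the warehouse floor.  (the loading dock: 3K 0O; the warehouse floor: 0K 2O)
2. 1 ogre ← the loading dock.  (the loading dock: 3K 1O; the warehouse floor: 0K 1O)
3. 2 knights → the warehouse floor.  (the loading dock: 1K 1O; the warehouse floor: 2K 1O)
4. 1 knight ← the loading dock.  (the loading dock: 2K 1O; the warehouse floor: 1K 1O)
5. 1 knight and 1 ogre → the warehouse floor.  (the loading dock: 1K 0O; the warehouse floor: 2K 2O)
6. 1 ogre ← the loading dock.  (the loading dock: 1K 1O; the warehouse floor: 2K 1O)
7. 1 knight and 1 ogre → the warehouse floor.  (the loading dock: 0K 0O; the warehouse floor: 3K 2O)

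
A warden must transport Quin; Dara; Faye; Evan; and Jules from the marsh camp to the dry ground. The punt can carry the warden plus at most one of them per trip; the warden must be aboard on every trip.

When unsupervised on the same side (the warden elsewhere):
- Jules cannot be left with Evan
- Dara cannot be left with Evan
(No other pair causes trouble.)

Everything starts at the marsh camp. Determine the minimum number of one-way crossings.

Counting alone: the warden can take at most 1 across per trip to the dry ground, so moving all 5 needs at least 5 loaded trips out, with a return between consecutive ones — at least 9 crossings.
The safety rule pushes this higher. Following every safe sequence of crossings, the most of the 5 that can be at the dry ground as the punt arrives there on crossing 9 is 4 — never all 5.
So no plan with fewer than 11 crossings exists, and this one achieves 11:
1. Warden goes to the dry ground with Evan.  [the marsh camp: Dara, Faye, Jules, Quin | the dry ground: Evan]
2. Warden goes back to the marsh camp alone.  [the marsh camp: Dara, Faye, Jules, Quin | the dry ground: Evan]
3. Warden goes to the dry ground with Quin.  [the marsh camp: Dara, Faye, Jules | the dry ground: Evan, Quin]
4. Warden goes back to the marsh camp alone.  [the marsh camp: Dara, Faye, Jules | the dry ground: Evan, Quin]
5. Warden goes to the dry ground with Dara.  [the marsh camp: Faye, Jules | the dry ground: Dara, Evan, Quin]
6. Warden goes back to the marsh camp with Evan.  [the marsh camp: Evan, Faye, Jules | the dry ground: Dara, Quin]
7. Warden goes to the dry ground with Jules.  [the marsh camp: Evan, Faye | the dry ground: Dara, Jules, Quin]
8. Warden goes back to the marsh camp alone.  [the marsh camp: Evan, Faye | the dry ground: Dara, Jules, Quin]
9. Warden goes to the dry ground with Faye.  [the marsh camp: Evan | the dry ground: Dara, Faye, Jules, Quin]
10. Warden goes back to the marsh camp alone.  [the marsh camp: Evan | the dry ground: Dara, Faye, Jules, Quin]
11. Warden goes to the dry ground with Evan.  [the marsh camp: — | the dry ground: Dara, Evan, Faye, Jules, Quin]

11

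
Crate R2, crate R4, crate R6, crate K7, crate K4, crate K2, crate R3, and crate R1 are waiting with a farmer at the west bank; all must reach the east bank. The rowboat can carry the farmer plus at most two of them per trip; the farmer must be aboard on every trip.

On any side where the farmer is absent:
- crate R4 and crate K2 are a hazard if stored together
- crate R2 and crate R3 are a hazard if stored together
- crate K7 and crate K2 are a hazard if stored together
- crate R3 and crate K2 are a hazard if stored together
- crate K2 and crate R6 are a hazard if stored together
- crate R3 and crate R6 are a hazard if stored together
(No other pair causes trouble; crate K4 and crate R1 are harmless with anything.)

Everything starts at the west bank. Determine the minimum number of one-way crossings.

13

Counting alone: the farmer can take at most 2 across per trip to the east bank, so moving all 8 needs at least 4 loaded trips out, with a return between consecutive ones — at least 7 crossings.
The safety rule pushes this higher. Following every safe sequence of crossings, the most of the 8 that can be at the east bank as the rowboat arrives there on crossings 7, 9, 11 is 5, 6, 7 respectively — never all 8.
So no plan with fewer than 13 crossings exists, and this one achieves 13:
1. Farmer goes to the east bank with crate K2 and crate R3.  [the west bank: crate K4, crate K7, crate R1, crate R2, crate R4, crate R6 | the east bank: crate K2, crate R3]
2. Farmer goes back to the west bank with crate K2.  [the west bank: crate K2, crate K4, crate K7, crate R1, crate R2, crate R4, crate R6 | the east bank: crate R3]
3. Farmer goes to the east bank with crate K2 and crate R2.  [the west bank: crate K4, crate K7, crate R1, crate R4, crate R6 | the east bank: crate K2, crate R2, crate R3]
4. Farmer goes back to the west bank with crate R3.  [the west bank: crate K4, crate K7, crate R1, crate R3, crate R4, crate R6 | the east bank: crate K2, crate R2]
5. Farmer goes to the east bank with crate R4 and crate R6.  [the west bank: crate K4, crate K7, crate R1, crate R3 | the east bank: crate K2, crate R2, crate R4, crate R6]
6. Farmer goes back to the west bank with crate K2.  [the west bank: crate K2, crate K4, crate K7, crate R1, crate R3 | the east bank: crate R2, crate R4, crate R6]
7. Farmer goes to the east bank with crate K2 and crate K7.  [the west bank: crate K4, crate R1, crate R3 | the east bank: crate K2, crate K7, crate R2, crate R4, crate R6]
8. Farmer goes back to the west bank with crate K2.  [the west bank: crate K2, crate K4, crate R1, crate R3 | the east bank: crate K7, crate R2, crate R4, crate R6]
9. Farmer goes to the east bank with crate K2 and crate K4.  [the west bank: crate R1, crate R3 | the east bank: crate K2, crate K4, crate K7, crate R2, crate R4, crate R6]
10. Farmer goes back to the west bank with crate K2.  [the west bank: crate K2, crate R1, crate R3 | the east bank: crate K4, crate K7, crate R2, crate R4, crate R6]
11. Farmer goes to the east bank with crate K2 and crate R1.  [the west bank: crate R3 | the east bank: crate K2, crate K4, crate K7, crate R1, crate R2, crate R4, crate R6]
12. Farmer goes back to the west bank with crate K2.  [the west bank: crate K2, crate R3 | the east bank: crate K4, crate K7, crate R1, crate R2, crate R4, crate R6]
13. Farmer goes to the east bank with crate K2 and crate R3.  [the west bank: — | the east bank: crate K2, crate K4, crate K7, crate R1, crate R2, crate R3, crate R4, crate R6]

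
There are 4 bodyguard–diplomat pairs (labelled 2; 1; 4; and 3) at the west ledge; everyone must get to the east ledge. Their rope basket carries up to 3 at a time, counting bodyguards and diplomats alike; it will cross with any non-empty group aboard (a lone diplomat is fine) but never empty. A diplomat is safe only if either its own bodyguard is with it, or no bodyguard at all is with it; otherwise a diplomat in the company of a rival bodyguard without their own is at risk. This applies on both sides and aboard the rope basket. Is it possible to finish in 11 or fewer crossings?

Yes — this plan uses 9 crossings (≤ 11):
1. bodyguard 2 and diplomat 2 cross → the east ledge.
2. bodyguard 2 crosses ← the west ledge.
3. bodyguard 1, bodyguard 2, and diplomat 1 cross → the east ledge.
4. bodyguard 2 and diplomat 2 cross ← the west ledge.
5. bodyguard 2, bodyguard 3, and bodyguard 4 cross → the east ledge.
6. diplomat 1 crosses ← the west ledge.
7. diplomat 1 and diplomat 2 cross → the east ledge.
8. diplomat 2 crosses ← the west ledge.
9. diplomat 2, diplomat 3, and diplomat 4 cross → the east ledge.

Yes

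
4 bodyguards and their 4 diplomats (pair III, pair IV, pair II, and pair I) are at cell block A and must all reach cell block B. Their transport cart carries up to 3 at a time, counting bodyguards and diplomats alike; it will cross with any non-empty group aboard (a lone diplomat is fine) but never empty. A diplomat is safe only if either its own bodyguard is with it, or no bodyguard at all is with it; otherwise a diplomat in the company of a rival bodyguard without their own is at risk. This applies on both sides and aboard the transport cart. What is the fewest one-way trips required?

Counting alone: each trip to cell block B takes at most 3 across and each return brings at least 1 back, so after t trips out (and t−1 returns) at most 3t − (t−1) of the 8 are across; that first reaches 8 at t = 4, so at least 7 crossings are needed.
The safety rule pushes this higher. Following every safe sequence of crossings, the most of the 8 that can be at cell block B as the transport cart arrives there on crossing 7 is 7 — never all 8.
So no plan with fewer than 9 crossings exists, and this one achieves 9:
1. bodyguard III and diplomat III cross → cell block B.
2. bodyguard III crosses ← cell block A.
3. bodyguard III, bodyguard IV, and diplomat IV cross → cell block B.
4. bodyguard III and diplomat III cross ← cell block A.
5. bodyguard I, bodyguard II, and bodyguard III cross → cell block B.
6. diplomat IV crosses ← cell block A.
7. diplomat III and diplomat IV cross → cell block B.
8. diplomat III crosses ← cell block A.
9. diplomat I, diplomat II, and diplomat III cross → cell block B.

9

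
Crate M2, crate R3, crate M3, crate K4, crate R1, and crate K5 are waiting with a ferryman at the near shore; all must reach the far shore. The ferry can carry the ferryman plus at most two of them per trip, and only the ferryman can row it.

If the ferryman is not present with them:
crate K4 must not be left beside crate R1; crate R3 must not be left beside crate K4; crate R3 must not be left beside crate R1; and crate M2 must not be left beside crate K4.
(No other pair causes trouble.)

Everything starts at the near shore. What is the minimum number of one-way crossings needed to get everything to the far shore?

9

Counting alone: the ferryman can take at most 2 across per trip to the far shore, so moving all 6 needs at least 3 loaded trips out, with a return between consecutive ones — at least 5 crossings.
The safety rule pushes this higher. Following every safe sequence of crossings, the most of the 6 that can be at the far shore as the ferry arrives there on crossings 5, 7 is 4, 5 respectively — never all 6.
So no plan with fewer than 9 crossings exists, and this one achieves 9:
1. Ferryman goes to the far shore with crate K4 and crate R3.
2. Ferryman goes back to the near shore with crate R3.
3. Ferryman goes to the far shore with crate M2 and crate R3.
4. Ferryman goes back to the near shore with crate K4.
5. Ferryman goes to the far shore with crate K4 and crate M3.
6. Ferryman goes back to the near shore with crate K4.
7. Ferryman goes to the far shore with crate K4 and crate K5.
8. Ferryman goes back to the near shore with crate K4.
9. Ferryman goes to the far shore with crate K4 and crate R1.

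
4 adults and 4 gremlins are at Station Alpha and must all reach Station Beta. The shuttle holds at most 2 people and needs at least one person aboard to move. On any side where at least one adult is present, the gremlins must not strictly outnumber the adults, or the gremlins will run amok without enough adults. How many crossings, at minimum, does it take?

Following every safe sequence of crossings from the start, the most of the 8 that can be at Station Beta as the shuttle arrives there on crossings 1, 3, 5 is 2, 3, 4 respectively; the best ever achieved is 4 of 8.
From crossing 7 on, no configuration arises that was not already reachable earlier: only 11 distinct safe configurations (who is on which side, and where the shuttle is) can ever be reached, none of them has everyone across, and every continuation just revisits them. They are: 0 adults + 0 gremlins across (shuttle back at the start); 0 adults + 1 gremlin across (shuttle there); 0 adults + 1 gremlin across (shuttle back at the start); 0 adults + 2 gremlins across (shuttle there); 0 adults + 2 gremlins across (shuttle back at the start); 0 adults + 3 gremlins across (shuttle there); 0 adults + 3 gremlins across (shuttle back at the start); 0 adults + 4 gremlins across (shuttle there); 1 adult + 1 gremlin across (shuttle there); 1 adult + 1 gremlin across (shuttle back at the start); 2 adults + 2 gremlins across (shuttle there). So no valid plan exists.

impossible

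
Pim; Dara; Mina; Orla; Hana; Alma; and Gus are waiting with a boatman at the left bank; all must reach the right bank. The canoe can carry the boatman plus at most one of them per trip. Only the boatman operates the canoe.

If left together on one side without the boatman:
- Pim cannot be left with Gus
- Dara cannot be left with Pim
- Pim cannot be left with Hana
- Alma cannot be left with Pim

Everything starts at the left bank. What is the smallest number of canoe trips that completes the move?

impossible

Following every safe sequence of crossings from the start, the most of the 7 that can be at the right bank as the canoe arrives there on crossings 1, 3, 5, 7 is 1, 2, 3, 4 respectively; the best ever achieved is 4 of 7.
From crossing 9 on, no configuration arises that was not already reachable earlier: only 44 distinct safe configurations (who is on which side, and where the canoe is) can ever be reached, none of them has everyone across, and every continuation just revisits them. So no valid plan exists.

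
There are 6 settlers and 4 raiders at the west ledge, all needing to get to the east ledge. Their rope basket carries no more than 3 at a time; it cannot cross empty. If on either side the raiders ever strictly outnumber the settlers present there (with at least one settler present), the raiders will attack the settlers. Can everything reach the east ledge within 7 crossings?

Counting alone: each trip to the east ledge takes at most 3 across and each return brings at least 1 back, so after t trips out (and t−1 returns) at most 3t − (t−1) of the 10 are across; that first reaches 10 at t = 5, so at least 9 crossings are needed.
Since 7 < 9, 7 crossings cannot be enough. (The shortest complete plan in fact takes 9:)
1. 2 raiders → the east ledge.  (the west ledge: 6S 2R; the east ledge: 0S 2R)
2. 1 raider ← the west ledge.  (the west ledge: 6S 3R; the east ledge: 0S 1R)
3. 3 raiders → the east ledge.  (the west ledge: 6S 0R; the east ledge: 0S 4R)
4. 1 raider ← the west ledge.  (the west ledge: 6S 1R; the east ledge: 0S 3R)
5. 3 settlers → the east ledge.  (the west ledge: 3S 1R; the east ledge: 3S 3R)
6. 1 raider ← the west ledge.  (the west ledge: 3S 2R; the east ledge: 3S 2R)
7. 1 settler and 2 raiders → the east ledge.  (the west ledge: 2S 0R; the east ledge: 4S 4R)
8. 1 raider ← the west ledge.  (the west ledge: 2S 1R; the east ledge: 4S 3R)
9. 2 settlers and 1 raider → the east ledge.  (the west ledge: 0S 0R; the east ledge: 6S 4R)

No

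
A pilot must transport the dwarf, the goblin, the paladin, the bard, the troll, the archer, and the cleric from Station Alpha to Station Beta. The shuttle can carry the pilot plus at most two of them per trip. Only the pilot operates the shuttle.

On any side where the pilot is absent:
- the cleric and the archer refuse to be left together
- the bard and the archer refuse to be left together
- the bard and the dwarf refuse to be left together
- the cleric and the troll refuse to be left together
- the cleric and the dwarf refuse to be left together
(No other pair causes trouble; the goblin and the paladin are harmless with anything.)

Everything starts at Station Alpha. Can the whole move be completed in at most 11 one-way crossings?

Yes

Yes — this plan uses 9 crossings (≤ 11):
1. Pilot goes to Station Beta with the bard and the cleric.  [Station Alpha: the archer, the dwarf, the goblin, the paladin, the troll | Station Beta: the bard, the cleric]
2. Pilot goes back to Station Alpha alone.  [Station Alpha: the archer, the dwarf, the goblin, the paladin, the troll | Station Beta: the bard, the cleric]
3. Pilot goes to Station Beta with the dwarf.  [Station Alpha: the archer, the goblin, the paladin, the troll | Station Beta: the bard, the cleric, the dwarf]
4. Pilot goes back to Station Alpha with the bard and the cleric.  [Station Alpha: the archer, the bard, the cleric, the goblin, the paladin, the troll | Station Beta: the dwarf]
5. Pilot goes to Station Beta with the archer and the troll.  [Station Alpha: the bard, the cleric, the goblin, the paladin | Station Beta: the archer, the dwarf, the troll]
6. Pilot goes back to Station Alpha alone.  [Station Alpha: the bard, the cleric, the goblin, the paladin | Station Beta: the archer, the dwarf, the troll]
7. Pilot goes to Station Beta with the goblin and the paladin.  [Station Alpha: the bard, the cleric | Station Beta: the archer, the dwarf, the goblin, the paladin, the troll]
8. Pilot goes back to Station Alpha alone.  [Station Alpha: the bard, the cleric | Station Beta: the archer, the dwarf, the goblin, the paladin, the troll]
9. Pilot goes to Station Beta with the bard and the cleric.  [Station Alpha: — | Station Beta: the archer, the bard, the cleric, the dwarf, the goblin, the paladin, the troll]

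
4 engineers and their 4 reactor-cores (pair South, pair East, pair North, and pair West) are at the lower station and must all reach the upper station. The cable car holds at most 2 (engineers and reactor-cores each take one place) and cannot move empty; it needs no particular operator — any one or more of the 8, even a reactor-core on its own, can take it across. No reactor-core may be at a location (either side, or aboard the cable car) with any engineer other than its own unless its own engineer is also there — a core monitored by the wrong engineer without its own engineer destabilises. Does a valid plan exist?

No

Following every safe sequence of crossings from the start, the most of the 8 that can be at the upper station as the cable car arrives there on crossings 1, 3, 5 is 2, 3, 4 respectively; the best ever achieved is 4 of 8.
From crossing 7 on, no configuration arises that was not already reachable earlier: only 44 distinct safe configurations (who is on which side, and where the cable car is) can ever be reached, none of them has everyone across, and every continuation just revisits them. So no valid plan exists.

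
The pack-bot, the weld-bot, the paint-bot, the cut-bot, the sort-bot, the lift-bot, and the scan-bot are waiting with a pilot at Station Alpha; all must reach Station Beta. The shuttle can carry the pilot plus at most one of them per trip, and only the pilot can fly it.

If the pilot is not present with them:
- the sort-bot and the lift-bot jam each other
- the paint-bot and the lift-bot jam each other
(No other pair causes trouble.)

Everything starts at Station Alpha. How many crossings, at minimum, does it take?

15

Counting alone: the pilot can take at most 1 across per trip to Station Beta, so moving all 7 needs at least 7 loaded trips out, with a return between consecutive ones — at least 13 crossings.
The safety rule pushes this higher. Following every safe sequence of crossings, the most of the 7 that can be at Station Beta as the shuttle arrives there on crossing 13 is 6 — never all 7.
So no plan with fewer than 15 crossings exists, and this one achieves 15:
1. Pilot goes to Station Beta with the lift-bot.  [Station Alpha: the cut-bot, the pack-bot, the paint-bot, the scan-bot, the sort-bot, the weld-bot | Station Beta: the lift-bot]
2. Pilot goes back to Station Alpha alone.  [Station Alpha: the cut-bot, the pack-bot, the paint-bot, the scan-bot, the sort-bot, the weld-bot | Station Beta: the lift-bot]
3. Pilot goes to Station Beta with the pack-bot.  [Station Alpha: the cut-bot, the paint-bot, the scan-bot, the sort-bot, the weld-bot | Station Beta: the lift-bot, the pack-bot]
4. Pilot goes back to Station Alpha alone.  [Station Alpha: the cut-bot, the paint-bot, the scan-bot, the sort-bot, the weld-bot | Station Beta: the lift-bot, the pack-bot]
5. Pilot goes to Station Beta with the weld-bot.  [Station Alpha: the cut-bot, the paint-bot, the scan-bot, the sort-bot | Station Beta: the lift-bot, the pack-bot, the weld-bot]
6. Pilot goes back to Station Alpha alone.  [Station Alpha: the cut-bot, the paint-bot, the scan-bot, the sort-bot | Station Beta: the lift-bot, the pack-bot, the weld-bot]
7. Pilot goes to Station Beta with the paint-bot.  [Station Alpha: the cut-bot, the scan-bot, the sort-bot | Station Beta: the lift-bot, the pack-bot, the paint-bot, the weld-bot]
8. Pilot goes back to Station Alpha with the lift-bot.  [Station Alpha: the cut-bot, the lift-bot, the scan-bot, the sort-bot | Station Beta: the pack-bot, the paint-bot, the weld-bot]
9. Pilot goes to Station Beta with the sort-bot.  [Station Alpha: the cut-bot, the lift-bot, the scan-bot | Station Beta: the pack-bot, the paint-bot, the sort-bot, the weld-bot]
10. Pilot goes back to Station Alpha alone.  [Station Alpha: the cut-bot, the lift-bot, the scan-bot | Station Beta: the pack-bot, the paint-bot, the sort-bot, the weld-bot]
11. Pilot goes to Station Beta with the cut-bot.  [Station Alpha: the lift-bot, the scan-bot | Station Beta: the cut-bot, the pack-bot, the paint-bot, the sort-bot, the weld-bot]
12. Pilot goes back to Station Alpha alone.  [Station Alpha: the lift-bot, the scan-bot | Station Beta: the cut-bot, the pack-bot, the paint-bot, the sort-bot, the weld-bot]
13. Pilot goes to Station Beta with the scan-bot.  [Station Alpha: the lift-bot | Station Beta: the cut-bot, the pack-bot, the paint-bot, the scan-bot, the sort-bot, the weld-bot]
14. Pilot goes back to Station Alpha alone.  [Station Alpha: the lift-bot | Station Beta: the cut-bot, the pack-bot, the paint-bot, the scan-bot, the sort-bot, the weld-bot]
15. Pilot goes to Station Beta with the lift-bot.  [Station Alpha: — | Station Beta: the cut-bot, the lift-bot, the pack-bot, the paint-bot, the scan-bot, the sort-bot, the weld-bot]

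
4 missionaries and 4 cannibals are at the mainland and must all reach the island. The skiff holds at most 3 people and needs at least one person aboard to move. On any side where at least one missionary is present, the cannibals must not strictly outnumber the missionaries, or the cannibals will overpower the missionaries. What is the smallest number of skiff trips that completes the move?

9

Counting alone: each trip to the island takes at most 3 across and each return brings at least 1 back, so after t trips out (and t−1 returns) at most 3t − (t−1) of the 8 are across; that first reaches 8 at t = 4, so at least 7 crossings are needed.
The safety rule pushes this higher. Following every safe sequence of crossings, the most of the 8 that can be at the island as the skiff arrives there on crossing 7 is 7 — never all 8.
So no plan with fewer than 9 crossings exists, and this one achieves 9:
1. 2 cannibals → the island.  (the mainland: 4M 2C; the island: 0M 2C)
2. 1 cannibal ← the mainland.  (the mainland: 4M 3C; the island: 0M 1C)
3. 3 cannibals → the island.  (the mainland: 4M 0C; the island: 0M 4C)
4. 1 cannibal ← the mainland.  (the mainland: 4M 1C; the island: 0M 3C)
5. 3 missionaries → the island.  (the mainland: 1M 1C; the island: 3M 3C)
6. 1 missionary and 1 cannibal ← the mainland.  (the mainland: 2M 2C; the island: 2M 2C)
7. 2 missionaries → the island.  (the mainland: 0M 2C; the island: 4M 2C)
8. 1 cannibal ← the mainland.  (the mainland: 0M 3C; the island: 4M 1C)
9. 3 cannibals → the island.  (the mainland: 0M 0C; the island: 4M 4C)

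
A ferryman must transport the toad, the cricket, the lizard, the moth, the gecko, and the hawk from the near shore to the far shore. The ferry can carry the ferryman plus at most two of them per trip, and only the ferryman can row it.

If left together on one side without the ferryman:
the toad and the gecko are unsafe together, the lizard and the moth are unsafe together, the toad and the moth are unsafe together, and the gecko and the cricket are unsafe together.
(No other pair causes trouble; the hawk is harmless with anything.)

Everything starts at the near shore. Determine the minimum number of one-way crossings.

Counting alone: the ferryman can take at most 2 across per trip to the far shore, so moving all 6 needs at least 3 loaded trips out, with a return between consecutive ones — at least 5 crossings.
The safety rule pushes this higher. Following every safe sequence of crossings, the most of the 6 that can be at the far shore as the ferry arrives there on crossing 5 is 5 — never all 6.
So no plan with fewer than 7 crossings exists, and this one achieves 7:
1. Ferryman goes to the far shore with the gecko and the moth.  [the near shore: the cricket, the hawk, the lizard, the toad | the far shore: the gecko, the moth]
2. Ferryman goes back to the near shore alone.  [the near shore: the cricket, the hawk, the lizard, the toad | the far shore: the gecko, the moth]
3. Ferryman goes to the far shore with the cricket and the toad.  [the near shore: the hawk, the lizard | the far shore: the cricket, the gecko, the moth, the toad]
4. Ferryman goes back to the near shore with the gecko and the moth.  [the near shore: the gecko, the hawk, the lizard, the moth | the far shore: the cricket, the toad]
5. Ferryman goes to the far shore with the hawk and the lizard.  [the near shore: the gecko, the moth | the far shore: the cricket, the hawk, the lizard, the toad]
6. Ferryman goes back to the near shore alone.  [the near shore: the gecko, the moth | the far shore: the cricket, the hawk, the lizard, the toad]
7. Ferryman goes to the far shore with the gecko and the moth.  [the near shore: — | the far shore: the cricket, the gecko, the hawk, the lizard, the moth, the toad]

7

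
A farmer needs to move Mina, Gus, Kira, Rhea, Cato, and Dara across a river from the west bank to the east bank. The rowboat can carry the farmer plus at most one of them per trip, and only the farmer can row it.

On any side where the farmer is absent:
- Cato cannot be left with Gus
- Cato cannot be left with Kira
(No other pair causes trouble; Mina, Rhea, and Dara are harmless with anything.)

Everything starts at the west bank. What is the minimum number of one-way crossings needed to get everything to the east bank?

Counting alone: the farmer can take at most 1 across per trip to the east bank, so moving all 6 needs at least 6 loaded trips out, with a return between consecutive ones — at least 11 crossings.
The safety rule pushes this higher. Following every safe sequence of crossings, the most of the 6 that can be at the east bank as the rowboat arrives there on crossing 11 is 5 — never all 6.
So no plan with fewer than 13 crossings exists, and this one achieves 13:
1. Farmer goes to the east bank with Cato.  [the west bank: Dara, Gus, Kira, Mina, Rhea | the east bank: Cato]
2. Farmer goes back to the west bank alone.  [the west bank: Dara, Gus, Kira, Mina, Rhea | the east bank: Cato]
3. Farmer goes to the east bank with Mina.  [the west bank: Dara, Gus, Kira, Rhea | the east bank: Cato, Mina]
4. Farmer goes back to the west bank alone.  [the west bank: Dara, Gus, Kira, Rhea | the east bank: Cato, Mina]
5. Farmer goes to the east bank with Gus.  [the west bank: Dara, Kira, Rhea | the east bank: Cato, Gus, Mina]
6. Farmer goes back to the west bank with Cato.  [the west bank: Cato, Dara, Kira, Rhea | the east bank: Gus, Mina]
7. Farmer goes to the east bank with Kira.  [the west bank: Cato, Dara, Rhea | the east bank: Gus, Kira, Mina]
8. Farmer goes back to the west bank alone.  [the west bank: Cato, Dara, Rhea | the east bank: Gus, Kira, Mina]
9. Farmer goes to the east bank with Rhea.  [the west bank: Cato, Dara | the east bank: Gus, Kira, Mina, Rhea]
10. Farmer goes back to the west bank alone.  [the west bank: Cato, Dara | the east bank: Gus, Kira, Mina, Rhea]
11. Farmer goes to the east bank with Dara.  [the west bank: Cato | the east bank: Dara, Gus, Kira, Mina, Rhea]
12. Farmer goes back to the west bank alone.  [the west bank: Cato | the east bank: Dara, Gus, Kira, Mina, Rhea]
13. Farmer goes to the east bank with Cato.  [the west bank: — | the east bank: Cato, Dara, Gus, Kira, Mina, Rhea]

13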